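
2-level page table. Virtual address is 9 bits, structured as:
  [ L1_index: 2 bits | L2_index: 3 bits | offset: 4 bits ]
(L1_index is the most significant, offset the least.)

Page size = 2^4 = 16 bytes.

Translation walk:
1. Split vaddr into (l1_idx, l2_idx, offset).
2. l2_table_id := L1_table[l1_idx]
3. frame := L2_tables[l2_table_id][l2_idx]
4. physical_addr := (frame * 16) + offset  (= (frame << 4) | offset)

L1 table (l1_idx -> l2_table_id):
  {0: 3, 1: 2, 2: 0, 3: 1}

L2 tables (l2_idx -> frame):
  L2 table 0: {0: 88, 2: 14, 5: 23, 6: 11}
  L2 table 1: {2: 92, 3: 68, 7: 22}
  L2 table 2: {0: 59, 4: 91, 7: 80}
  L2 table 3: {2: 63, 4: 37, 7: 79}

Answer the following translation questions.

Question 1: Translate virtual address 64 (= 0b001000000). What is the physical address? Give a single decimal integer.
vaddr = 64 = 0b001000000
Split: l1_idx=0, l2_idx=4, offset=0
L1[0] = 3
L2[3][4] = 37
paddr = 37 * 16 + 0 = 592

Answer: 592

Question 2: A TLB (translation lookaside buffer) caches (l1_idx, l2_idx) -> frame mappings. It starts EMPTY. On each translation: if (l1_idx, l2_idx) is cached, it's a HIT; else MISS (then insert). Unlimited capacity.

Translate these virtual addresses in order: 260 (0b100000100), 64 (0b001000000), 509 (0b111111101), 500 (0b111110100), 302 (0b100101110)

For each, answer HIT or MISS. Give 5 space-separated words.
Answer: MISS MISS MISS HIT MISS

Derivation:
vaddr=260: (2,0) not in TLB -> MISS, insert
vaddr=64: (0,4) not in TLB -> MISS, insert
vaddr=509: (3,7) not in TLB -> MISS, insert
vaddr=500: (3,7) in TLB -> HIT
vaddr=302: (2,2) not in TLB -> MISS, insert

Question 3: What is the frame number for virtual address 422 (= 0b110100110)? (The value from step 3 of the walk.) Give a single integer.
vaddr = 422: l1_idx=3, l2_idx=2
L1[3] = 1; L2[1][2] = 92

Answer: 92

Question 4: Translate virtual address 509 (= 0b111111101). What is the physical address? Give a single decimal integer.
Answer: 365

Derivation:
vaddr = 509 = 0b111111101
Split: l1_idx=3, l2_idx=7, offset=13
L1[3] = 1
L2[1][7] = 22
paddr = 22 * 16 + 13 = 365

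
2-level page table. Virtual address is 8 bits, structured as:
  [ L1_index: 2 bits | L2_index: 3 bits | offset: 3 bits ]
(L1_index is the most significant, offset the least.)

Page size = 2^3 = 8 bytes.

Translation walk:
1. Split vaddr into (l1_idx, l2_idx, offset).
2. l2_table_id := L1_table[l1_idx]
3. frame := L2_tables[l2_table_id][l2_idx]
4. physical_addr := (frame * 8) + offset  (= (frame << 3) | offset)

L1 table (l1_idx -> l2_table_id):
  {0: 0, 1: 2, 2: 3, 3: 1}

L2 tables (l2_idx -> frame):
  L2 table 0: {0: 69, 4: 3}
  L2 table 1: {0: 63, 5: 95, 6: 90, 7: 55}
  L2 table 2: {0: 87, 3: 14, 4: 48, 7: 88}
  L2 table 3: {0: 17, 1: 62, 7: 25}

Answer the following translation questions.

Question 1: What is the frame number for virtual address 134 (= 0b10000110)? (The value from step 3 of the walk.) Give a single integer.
Answer: 17

Derivation:
vaddr = 134: l1_idx=2, l2_idx=0
L1[2] = 3; L2[3][0] = 17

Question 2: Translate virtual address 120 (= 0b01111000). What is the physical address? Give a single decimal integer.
Answer: 704

Derivation:
vaddr = 120 = 0b01111000
Split: l1_idx=1, l2_idx=7, offset=0
L1[1] = 2
L2[2][7] = 88
paddr = 88 * 8 + 0 = 704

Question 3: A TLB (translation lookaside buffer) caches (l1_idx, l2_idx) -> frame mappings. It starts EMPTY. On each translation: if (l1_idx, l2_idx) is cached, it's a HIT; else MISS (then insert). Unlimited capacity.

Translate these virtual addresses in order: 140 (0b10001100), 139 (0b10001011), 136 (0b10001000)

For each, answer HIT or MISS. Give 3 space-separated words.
Answer: MISS HIT HIT

Derivation:
vaddr=140: (2,1) not in TLB -> MISS, insert
vaddr=139: (2,1) in TLB -> HIT
vaddr=136: (2,1) in TLB -> HIT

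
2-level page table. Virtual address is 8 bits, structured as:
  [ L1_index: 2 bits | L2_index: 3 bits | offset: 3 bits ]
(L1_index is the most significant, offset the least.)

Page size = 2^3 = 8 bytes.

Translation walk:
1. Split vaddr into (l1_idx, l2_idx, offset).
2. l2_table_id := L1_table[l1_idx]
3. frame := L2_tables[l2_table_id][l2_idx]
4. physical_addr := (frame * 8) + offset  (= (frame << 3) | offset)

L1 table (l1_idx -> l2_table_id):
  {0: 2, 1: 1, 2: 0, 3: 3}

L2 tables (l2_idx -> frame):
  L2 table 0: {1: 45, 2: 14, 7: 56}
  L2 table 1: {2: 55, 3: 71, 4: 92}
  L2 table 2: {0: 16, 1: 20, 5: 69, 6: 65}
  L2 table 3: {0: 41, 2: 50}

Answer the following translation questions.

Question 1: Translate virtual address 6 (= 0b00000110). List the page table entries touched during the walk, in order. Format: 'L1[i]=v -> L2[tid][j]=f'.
Answer: L1[0]=2 -> L2[2][0]=16

Derivation:
vaddr = 6 = 0b00000110
Split: l1_idx=0, l2_idx=0, offset=6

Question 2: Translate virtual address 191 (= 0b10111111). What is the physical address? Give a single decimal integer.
Answer: 455

Derivation:
vaddr = 191 = 0b10111111
Split: l1_idx=2, l2_idx=7, offset=7
L1[2] = 0
L2[0][7] = 56
paddr = 56 * 8 + 7 = 455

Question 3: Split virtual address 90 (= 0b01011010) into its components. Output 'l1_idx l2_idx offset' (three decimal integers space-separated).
vaddr = 90 = 0b01011010
  top 2 bits -> l1_idx = 1
  next 3 bits -> l2_idx = 3
  bottom 3 bits -> offset = 2

Answer: 1 3 2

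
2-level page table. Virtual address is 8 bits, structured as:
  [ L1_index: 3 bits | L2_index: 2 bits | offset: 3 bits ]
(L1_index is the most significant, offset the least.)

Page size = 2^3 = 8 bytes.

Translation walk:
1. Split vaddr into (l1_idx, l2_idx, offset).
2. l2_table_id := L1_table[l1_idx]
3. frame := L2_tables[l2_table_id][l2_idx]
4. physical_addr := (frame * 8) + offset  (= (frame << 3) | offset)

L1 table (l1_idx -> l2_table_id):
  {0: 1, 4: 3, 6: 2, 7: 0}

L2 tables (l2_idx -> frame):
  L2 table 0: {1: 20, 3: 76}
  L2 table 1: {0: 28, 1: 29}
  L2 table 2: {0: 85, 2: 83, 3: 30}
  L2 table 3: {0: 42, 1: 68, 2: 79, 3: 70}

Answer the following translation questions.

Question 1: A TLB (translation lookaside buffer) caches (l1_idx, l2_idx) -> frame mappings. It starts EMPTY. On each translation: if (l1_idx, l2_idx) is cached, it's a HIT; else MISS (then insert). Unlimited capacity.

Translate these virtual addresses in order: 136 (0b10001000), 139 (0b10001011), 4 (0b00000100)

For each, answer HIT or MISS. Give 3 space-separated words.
Answer: MISS HIT MISS

Derivation:
vaddr=136: (4,1) not in TLB -> MISS, insert
vaddr=139: (4,1) in TLB -> HIT
vaddr=4: (0,0) not in TLB -> MISS, insert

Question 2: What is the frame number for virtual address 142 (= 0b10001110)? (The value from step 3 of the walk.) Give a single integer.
Answer: 68

Derivation:
vaddr = 142: l1_idx=4, l2_idx=1
L1[4] = 3; L2[3][1] = 68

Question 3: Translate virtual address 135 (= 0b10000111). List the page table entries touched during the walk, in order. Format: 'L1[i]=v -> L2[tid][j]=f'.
vaddr = 135 = 0b10000111
Split: l1_idx=4, l2_idx=0, offset=7

Answer: L1[4]=3 -> L2[3][0]=42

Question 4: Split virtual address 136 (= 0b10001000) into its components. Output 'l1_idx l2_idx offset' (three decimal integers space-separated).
Answer: 4 1 0

Derivation:
vaddr = 136 = 0b10001000
  top 3 bits -> l1_idx = 4
  next 2 bits -> l2_idx = 1
  bottom 3 bits -> offset = 0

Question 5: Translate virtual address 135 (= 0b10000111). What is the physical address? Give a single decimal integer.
vaddr = 135 = 0b10000111
Split: l1_idx=4, l2_idx=0, offset=7
L1[4] = 3
L2[3][0] = 42
paddr = 42 * 8 + 7 = 343

Answer: 343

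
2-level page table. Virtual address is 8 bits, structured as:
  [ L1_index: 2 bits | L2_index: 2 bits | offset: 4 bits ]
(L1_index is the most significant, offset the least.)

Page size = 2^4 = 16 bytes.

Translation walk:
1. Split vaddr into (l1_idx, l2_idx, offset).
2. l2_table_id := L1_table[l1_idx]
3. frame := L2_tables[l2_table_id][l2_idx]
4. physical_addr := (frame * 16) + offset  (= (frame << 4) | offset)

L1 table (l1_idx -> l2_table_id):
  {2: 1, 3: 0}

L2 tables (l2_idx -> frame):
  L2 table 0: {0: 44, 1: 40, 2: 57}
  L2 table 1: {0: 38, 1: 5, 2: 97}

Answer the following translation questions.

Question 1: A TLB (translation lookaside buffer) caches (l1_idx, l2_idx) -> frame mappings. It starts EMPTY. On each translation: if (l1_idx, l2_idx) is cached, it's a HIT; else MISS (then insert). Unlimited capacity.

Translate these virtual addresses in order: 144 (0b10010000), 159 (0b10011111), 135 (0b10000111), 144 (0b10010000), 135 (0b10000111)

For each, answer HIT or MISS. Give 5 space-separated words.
vaddr=144: (2,1) not in TLB -> MISS, insert
vaddr=159: (2,1) in TLB -> HIT
vaddr=135: (2,0) not in TLB -> MISS, insert
vaddr=144: (2,1) in TLB -> HIT
vaddr=135: (2,0) in TLB -> HIT

Answer: MISS HIT MISS HIT HIT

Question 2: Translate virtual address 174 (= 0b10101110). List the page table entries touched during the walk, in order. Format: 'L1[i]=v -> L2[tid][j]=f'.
vaddr = 174 = 0b10101110
Split: l1_idx=2, l2_idx=2, offset=14

Answer: L1[2]=1 -> L2[1][2]=97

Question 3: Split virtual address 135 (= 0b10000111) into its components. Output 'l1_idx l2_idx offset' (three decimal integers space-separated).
vaddr = 135 = 0b10000111
  top 2 bits -> l1_idx = 2
  next 2 bits -> l2_idx = 0
  bottom 4 bits -> offset = 7

Answer: 2 0 7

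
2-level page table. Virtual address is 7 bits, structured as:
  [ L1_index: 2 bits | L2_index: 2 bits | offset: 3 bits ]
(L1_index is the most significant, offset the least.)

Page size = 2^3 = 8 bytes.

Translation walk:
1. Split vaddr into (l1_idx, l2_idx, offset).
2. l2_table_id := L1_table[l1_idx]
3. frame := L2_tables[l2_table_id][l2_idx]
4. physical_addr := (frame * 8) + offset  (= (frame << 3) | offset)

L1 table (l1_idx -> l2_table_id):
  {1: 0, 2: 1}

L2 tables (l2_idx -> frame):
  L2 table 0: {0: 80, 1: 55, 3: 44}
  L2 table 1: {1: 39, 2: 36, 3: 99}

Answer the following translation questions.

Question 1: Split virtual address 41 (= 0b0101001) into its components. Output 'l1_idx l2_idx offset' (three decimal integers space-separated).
vaddr = 41 = 0b0101001
  top 2 bits -> l1_idx = 1
  next 2 bits -> l2_idx = 1
  bottom 3 bits -> offset = 1

Answer: 1 1 1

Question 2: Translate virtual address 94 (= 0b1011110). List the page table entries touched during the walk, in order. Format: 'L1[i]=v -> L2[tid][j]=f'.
vaddr = 94 = 0b1011110
Split: l1_idx=2, l2_idx=3, offset=6

Answer: L1[2]=1 -> L2[1][3]=99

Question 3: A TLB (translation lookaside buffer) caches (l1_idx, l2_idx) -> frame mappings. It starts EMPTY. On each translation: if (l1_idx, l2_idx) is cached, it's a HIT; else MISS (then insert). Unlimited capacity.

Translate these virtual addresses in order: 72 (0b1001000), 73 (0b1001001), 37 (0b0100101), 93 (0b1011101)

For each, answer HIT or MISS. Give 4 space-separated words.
vaddr=72: (2,1) not in TLB -> MISS, insert
vaddr=73: (2,1) in TLB -> HIT
vaddr=37: (1,0) not in TLB -> MISS, insert
vaddr=93: (2,3) not in TLB -> MISS, insert

Answer: MISS HIT MISS MISS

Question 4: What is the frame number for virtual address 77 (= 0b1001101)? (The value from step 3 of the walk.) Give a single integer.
vaddr = 77: l1_idx=2, l2_idx=1
L1[2] = 1; L2[1][1] = 39

Answer: 39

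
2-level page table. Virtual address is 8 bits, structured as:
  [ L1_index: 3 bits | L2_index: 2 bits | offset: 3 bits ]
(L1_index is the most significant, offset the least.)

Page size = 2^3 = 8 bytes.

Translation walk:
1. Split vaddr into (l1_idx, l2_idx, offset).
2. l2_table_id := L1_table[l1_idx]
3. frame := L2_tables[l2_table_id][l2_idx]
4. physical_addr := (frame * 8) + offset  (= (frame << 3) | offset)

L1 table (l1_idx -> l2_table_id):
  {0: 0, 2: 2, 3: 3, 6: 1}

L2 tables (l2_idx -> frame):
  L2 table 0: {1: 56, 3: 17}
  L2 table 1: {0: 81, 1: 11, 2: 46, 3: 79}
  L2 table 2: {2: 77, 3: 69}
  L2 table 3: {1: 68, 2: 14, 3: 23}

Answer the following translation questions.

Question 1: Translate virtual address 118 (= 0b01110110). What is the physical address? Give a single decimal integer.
vaddr = 118 = 0b01110110
Split: l1_idx=3, l2_idx=2, offset=6
L1[3] = 3
L2[3][2] = 14
paddr = 14 * 8 + 6 = 118

Answer: 118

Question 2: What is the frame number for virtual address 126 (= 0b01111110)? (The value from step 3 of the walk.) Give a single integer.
vaddr = 126: l1_idx=3, l2_idx=3
L1[3] = 3; L2[3][3] = 23

Answer: 23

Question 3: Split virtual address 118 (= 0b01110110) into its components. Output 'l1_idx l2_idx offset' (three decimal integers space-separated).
Answer: 3 2 6

Derivation:
vaddr = 118 = 0b01110110
  top 3 bits -> l1_idx = 3
  next 2 bits -> l2_idx = 2
  bottom 3 bits -> offset = 6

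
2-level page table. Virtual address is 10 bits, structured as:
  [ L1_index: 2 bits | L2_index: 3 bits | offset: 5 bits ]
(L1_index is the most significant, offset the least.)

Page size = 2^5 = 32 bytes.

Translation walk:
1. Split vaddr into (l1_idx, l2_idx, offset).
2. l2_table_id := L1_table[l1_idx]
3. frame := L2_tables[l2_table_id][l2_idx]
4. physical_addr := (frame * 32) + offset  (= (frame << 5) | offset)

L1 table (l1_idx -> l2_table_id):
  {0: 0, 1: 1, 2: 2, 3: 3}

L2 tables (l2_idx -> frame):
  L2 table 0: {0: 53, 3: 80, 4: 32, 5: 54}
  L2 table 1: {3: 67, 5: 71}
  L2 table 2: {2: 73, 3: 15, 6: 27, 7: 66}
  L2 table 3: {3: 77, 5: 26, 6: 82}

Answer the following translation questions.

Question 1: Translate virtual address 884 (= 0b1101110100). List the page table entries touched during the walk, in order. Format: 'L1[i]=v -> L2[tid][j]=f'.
Answer: L1[3]=3 -> L2[3][3]=77

Derivation:
vaddr = 884 = 0b1101110100
Split: l1_idx=3, l2_idx=3, offset=20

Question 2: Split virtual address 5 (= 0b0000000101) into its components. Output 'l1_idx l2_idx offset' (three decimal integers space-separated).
vaddr = 5 = 0b0000000101
  top 2 bits -> l1_idx = 0
  next 3 bits -> l2_idx = 0
  bottom 5 bits -> offset = 5

Answer: 0 0 5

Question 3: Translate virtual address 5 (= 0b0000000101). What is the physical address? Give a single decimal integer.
vaddr = 5 = 0b0000000101
Split: l1_idx=0, l2_idx=0, offset=5
L1[0] = 0
L2[0][0] = 53
paddr = 53 * 32 + 5 = 1701

Answer: 1701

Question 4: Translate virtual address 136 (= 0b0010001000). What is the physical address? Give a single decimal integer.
vaddr = 136 = 0b0010001000
Split: l1_idx=0, l2_idx=4, offset=8
L1[0] = 0
L2[0][4] = 32
paddr = 32 * 32 + 8 = 1032

Answer: 1032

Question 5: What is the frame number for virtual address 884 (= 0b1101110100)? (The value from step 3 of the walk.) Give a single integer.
vaddr = 884: l1_idx=3, l2_idx=3
L1[3] = 3; L2[3][3] = 77

Answer: 77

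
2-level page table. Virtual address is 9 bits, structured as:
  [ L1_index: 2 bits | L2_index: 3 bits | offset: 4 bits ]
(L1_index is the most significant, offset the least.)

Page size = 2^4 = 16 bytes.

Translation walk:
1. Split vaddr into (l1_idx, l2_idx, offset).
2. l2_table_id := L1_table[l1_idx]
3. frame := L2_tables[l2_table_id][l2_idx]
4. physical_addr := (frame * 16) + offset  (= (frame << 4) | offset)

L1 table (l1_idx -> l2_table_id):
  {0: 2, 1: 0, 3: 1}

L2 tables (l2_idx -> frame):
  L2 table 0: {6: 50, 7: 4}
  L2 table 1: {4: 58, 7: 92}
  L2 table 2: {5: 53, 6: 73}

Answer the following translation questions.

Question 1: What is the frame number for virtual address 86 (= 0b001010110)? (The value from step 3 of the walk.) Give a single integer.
Answer: 53

Derivation:
vaddr = 86: l1_idx=0, l2_idx=5
L1[0] = 2; L2[2][5] = 53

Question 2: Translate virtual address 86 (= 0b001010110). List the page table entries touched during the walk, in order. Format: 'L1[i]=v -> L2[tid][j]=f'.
vaddr = 86 = 0b001010110
Split: l1_idx=0, l2_idx=5, offset=6

Answer: L1[0]=2 -> L2[2][5]=53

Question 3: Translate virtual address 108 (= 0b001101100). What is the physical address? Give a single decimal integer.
Answer: 1180

Derivation:
vaddr = 108 = 0b001101100
Split: l1_idx=0, l2_idx=6, offset=12
L1[0] = 2
L2[2][6] = 73
paddr = 73 * 16 + 12 = 1180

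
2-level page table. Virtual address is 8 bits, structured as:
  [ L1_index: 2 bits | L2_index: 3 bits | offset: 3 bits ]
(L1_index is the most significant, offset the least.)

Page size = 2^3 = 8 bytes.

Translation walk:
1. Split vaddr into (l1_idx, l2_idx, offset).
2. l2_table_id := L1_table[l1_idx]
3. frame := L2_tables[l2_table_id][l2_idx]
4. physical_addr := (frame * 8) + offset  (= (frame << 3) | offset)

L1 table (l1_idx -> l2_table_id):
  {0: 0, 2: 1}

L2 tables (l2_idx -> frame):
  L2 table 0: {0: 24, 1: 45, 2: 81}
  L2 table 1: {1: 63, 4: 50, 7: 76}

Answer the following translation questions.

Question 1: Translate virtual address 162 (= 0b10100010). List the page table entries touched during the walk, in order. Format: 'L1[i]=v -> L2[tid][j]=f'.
vaddr = 162 = 0b10100010
Split: l1_idx=2, l2_idx=4, offset=2

Answer: L1[2]=1 -> L2[1][4]=50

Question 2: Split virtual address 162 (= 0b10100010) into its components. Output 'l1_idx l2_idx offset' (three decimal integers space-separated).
vaddr = 162 = 0b10100010
  top 2 bits -> l1_idx = 2
  next 3 bits -> l2_idx = 4
  bottom 3 bits -> offset = 2

Answer: 2 4 2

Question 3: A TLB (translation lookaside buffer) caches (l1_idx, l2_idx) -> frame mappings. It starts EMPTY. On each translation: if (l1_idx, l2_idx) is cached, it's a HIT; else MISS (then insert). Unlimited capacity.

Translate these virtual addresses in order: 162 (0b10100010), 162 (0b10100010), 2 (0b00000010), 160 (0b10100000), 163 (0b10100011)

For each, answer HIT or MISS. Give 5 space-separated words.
Answer: MISS HIT MISS HIT HIT

Derivation:
vaddr=162: (2,4) not in TLB -> MISS, insert
vaddr=162: (2,4) in TLB -> HIT
vaddr=2: (0,0) not in TLB -> MISS, insert
vaddr=160: (2,4) in TLB -> HIT
vaddr=163: (2,4) in TLB -> HIT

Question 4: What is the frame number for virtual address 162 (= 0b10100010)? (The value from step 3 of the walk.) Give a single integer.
vaddr = 162: l1_idx=2, l2_idx=4
L1[2] = 1; L2[1][4] = 50

Answer: 50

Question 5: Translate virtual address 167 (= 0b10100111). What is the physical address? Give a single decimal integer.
vaddr = 167 = 0b10100111
Split: l1_idx=2, l2_idx=4, offset=7
L1[2] = 1
L2[1][4] = 50
paddr = 50 * 8 + 7 = 407

Answer: 407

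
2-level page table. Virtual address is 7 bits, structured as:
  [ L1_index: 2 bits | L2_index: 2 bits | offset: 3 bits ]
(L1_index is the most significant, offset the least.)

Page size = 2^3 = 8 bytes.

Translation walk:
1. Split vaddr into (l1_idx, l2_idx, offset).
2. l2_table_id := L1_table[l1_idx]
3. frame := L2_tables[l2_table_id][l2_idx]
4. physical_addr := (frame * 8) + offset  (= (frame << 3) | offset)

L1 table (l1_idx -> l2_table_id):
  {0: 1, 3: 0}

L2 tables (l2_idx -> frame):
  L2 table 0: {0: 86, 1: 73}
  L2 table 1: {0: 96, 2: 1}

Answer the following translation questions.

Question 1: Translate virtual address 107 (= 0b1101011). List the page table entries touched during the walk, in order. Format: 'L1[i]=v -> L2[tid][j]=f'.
Answer: L1[3]=0 -> L2[0][1]=73

Derivation:
vaddr = 107 = 0b1101011
Split: l1_idx=3, l2_idx=1, offset=3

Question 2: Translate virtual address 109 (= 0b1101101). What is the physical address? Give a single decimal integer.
vaddr = 109 = 0b1101101
Split: l1_idx=3, l2_idx=1, offset=5
L1[3] = 0
L2[0][1] = 73
paddr = 73 * 8 + 5 = 589

Answer: 589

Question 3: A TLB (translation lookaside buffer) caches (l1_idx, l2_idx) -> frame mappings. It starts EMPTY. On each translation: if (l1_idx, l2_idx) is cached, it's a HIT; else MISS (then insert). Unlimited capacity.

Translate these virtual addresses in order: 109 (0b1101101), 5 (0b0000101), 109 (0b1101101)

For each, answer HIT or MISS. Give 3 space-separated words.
Answer: MISS MISS HIT

Derivation:
vaddr=109: (3,1) not in TLB -> MISS, insert
vaddr=5: (0,0) not in TLB -> MISS, insert
vaddr=109: (3,1) in TLB -> HIT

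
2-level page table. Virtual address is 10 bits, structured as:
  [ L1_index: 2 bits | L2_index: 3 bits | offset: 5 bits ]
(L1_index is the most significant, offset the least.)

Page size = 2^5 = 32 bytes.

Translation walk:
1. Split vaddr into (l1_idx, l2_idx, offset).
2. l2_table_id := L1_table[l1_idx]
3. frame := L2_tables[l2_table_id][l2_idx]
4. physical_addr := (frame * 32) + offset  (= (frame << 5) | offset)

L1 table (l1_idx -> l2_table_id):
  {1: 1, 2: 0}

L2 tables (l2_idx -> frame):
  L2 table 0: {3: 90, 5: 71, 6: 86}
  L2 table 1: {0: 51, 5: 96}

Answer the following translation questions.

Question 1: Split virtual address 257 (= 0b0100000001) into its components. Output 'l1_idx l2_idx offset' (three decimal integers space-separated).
vaddr = 257 = 0b0100000001
  top 2 bits -> l1_idx = 1
  next 3 bits -> l2_idx = 0
  bottom 5 bits -> offset = 1

Answer: 1 0 1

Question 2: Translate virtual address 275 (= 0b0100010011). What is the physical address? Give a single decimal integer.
Answer: 1651

Derivation:
vaddr = 275 = 0b0100010011
Split: l1_idx=1, l2_idx=0, offset=19
L1[1] = 1
L2[1][0] = 51
paddr = 51 * 32 + 19 = 1651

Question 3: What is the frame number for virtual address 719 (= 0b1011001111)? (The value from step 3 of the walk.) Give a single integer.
Answer: 86

Derivation:
vaddr = 719: l1_idx=2, l2_idx=6
L1[2] = 0; L2[0][6] = 86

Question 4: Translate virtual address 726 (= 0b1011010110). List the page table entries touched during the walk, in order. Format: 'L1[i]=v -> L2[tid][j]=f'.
Answer: L1[2]=0 -> L2[0][6]=86

Derivation:
vaddr = 726 = 0b1011010110
Split: l1_idx=2, l2_idx=6, offset=22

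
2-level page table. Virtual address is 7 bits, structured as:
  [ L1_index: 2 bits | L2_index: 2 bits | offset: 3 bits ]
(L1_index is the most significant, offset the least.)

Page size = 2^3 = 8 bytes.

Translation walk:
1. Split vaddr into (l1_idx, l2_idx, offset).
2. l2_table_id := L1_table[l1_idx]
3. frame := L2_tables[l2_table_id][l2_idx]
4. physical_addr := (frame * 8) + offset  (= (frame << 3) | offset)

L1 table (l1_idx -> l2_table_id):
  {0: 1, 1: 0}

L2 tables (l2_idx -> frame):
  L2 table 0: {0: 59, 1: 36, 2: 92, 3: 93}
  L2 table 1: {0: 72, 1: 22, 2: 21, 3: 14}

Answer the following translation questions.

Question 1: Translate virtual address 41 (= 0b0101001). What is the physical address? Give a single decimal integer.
vaddr = 41 = 0b0101001
Split: l1_idx=1, l2_idx=1, offset=1
L1[1] = 0
L2[0][1] = 36
paddr = 36 * 8 + 1 = 289

Answer: 289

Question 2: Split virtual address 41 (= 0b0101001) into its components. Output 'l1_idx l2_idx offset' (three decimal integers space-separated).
Answer: 1 1 1

Derivation:
vaddr = 41 = 0b0101001
  top 2 bits -> l1_idx = 1
  next 2 bits -> l2_idx = 1
  bottom 3 bits -> offset = 1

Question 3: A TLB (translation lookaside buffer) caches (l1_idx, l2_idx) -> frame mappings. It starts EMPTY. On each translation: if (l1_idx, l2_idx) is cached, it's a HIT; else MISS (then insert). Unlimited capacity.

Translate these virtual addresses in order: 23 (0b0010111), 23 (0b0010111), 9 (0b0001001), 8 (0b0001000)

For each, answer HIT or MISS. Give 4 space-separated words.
Answer: MISS HIT MISS HIT

Derivation:
vaddr=23: (0,2) not in TLB -> MISS, insert
vaddr=23: (0,2) in TLB -> HIT
vaddr=9: (0,1) not in TLB -> MISS, insert
vaddr=8: (0,1) in TLB -> HIT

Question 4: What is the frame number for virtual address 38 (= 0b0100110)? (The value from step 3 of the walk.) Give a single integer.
Answer: 59

Derivation:
vaddr = 38: l1_idx=1, l2_idx=0
L1[1] = 0; L2[0][0] = 59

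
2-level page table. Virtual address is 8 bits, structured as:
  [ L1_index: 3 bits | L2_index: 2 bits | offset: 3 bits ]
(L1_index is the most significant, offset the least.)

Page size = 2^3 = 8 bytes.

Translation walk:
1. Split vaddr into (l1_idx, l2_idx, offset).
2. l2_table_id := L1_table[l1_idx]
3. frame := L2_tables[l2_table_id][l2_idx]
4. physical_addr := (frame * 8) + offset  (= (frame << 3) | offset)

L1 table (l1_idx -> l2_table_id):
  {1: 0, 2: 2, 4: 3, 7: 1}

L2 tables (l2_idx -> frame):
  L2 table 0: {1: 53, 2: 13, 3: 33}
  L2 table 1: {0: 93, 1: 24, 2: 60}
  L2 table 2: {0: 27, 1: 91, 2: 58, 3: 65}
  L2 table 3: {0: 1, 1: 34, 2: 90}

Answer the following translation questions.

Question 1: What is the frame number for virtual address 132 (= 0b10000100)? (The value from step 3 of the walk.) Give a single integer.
Answer: 1

Derivation:
vaddr = 132: l1_idx=4, l2_idx=0
L1[4] = 3; L2[3][0] = 1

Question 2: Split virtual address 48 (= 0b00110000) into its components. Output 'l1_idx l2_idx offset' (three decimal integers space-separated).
vaddr = 48 = 0b00110000
  top 3 bits -> l1_idx = 1
  next 2 bits -> l2_idx = 2
  bottom 3 bits -> offset = 0

Answer: 1 2 0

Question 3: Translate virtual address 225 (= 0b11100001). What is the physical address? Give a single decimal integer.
Answer: 745

Derivation:
vaddr = 225 = 0b11100001
Split: l1_idx=7, l2_idx=0, offset=1
L1[7] = 1
L2[1][0] = 93
paddr = 93 * 8 + 1 = 745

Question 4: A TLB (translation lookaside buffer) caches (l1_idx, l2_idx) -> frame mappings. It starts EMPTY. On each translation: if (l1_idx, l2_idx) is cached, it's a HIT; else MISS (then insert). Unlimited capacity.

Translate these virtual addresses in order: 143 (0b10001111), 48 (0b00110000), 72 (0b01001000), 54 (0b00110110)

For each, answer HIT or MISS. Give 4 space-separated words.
Answer: MISS MISS MISS HIT

Derivation:
vaddr=143: (4,1) not in TLB -> MISS, insert
vaddr=48: (1,2) not in TLB -> MISS, insert
vaddr=72: (2,1) not in TLB -> MISS, insert
vaddr=54: (1,2) in TLB -> HIT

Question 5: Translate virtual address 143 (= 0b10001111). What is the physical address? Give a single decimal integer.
Answer: 279

Derivation:
vaddr = 143 = 0b10001111
Split: l1_idx=4, l2_idx=1, offset=7
L1[4] = 3
L2[3][1] = 34
paddr = 34 * 8 + 7 = 279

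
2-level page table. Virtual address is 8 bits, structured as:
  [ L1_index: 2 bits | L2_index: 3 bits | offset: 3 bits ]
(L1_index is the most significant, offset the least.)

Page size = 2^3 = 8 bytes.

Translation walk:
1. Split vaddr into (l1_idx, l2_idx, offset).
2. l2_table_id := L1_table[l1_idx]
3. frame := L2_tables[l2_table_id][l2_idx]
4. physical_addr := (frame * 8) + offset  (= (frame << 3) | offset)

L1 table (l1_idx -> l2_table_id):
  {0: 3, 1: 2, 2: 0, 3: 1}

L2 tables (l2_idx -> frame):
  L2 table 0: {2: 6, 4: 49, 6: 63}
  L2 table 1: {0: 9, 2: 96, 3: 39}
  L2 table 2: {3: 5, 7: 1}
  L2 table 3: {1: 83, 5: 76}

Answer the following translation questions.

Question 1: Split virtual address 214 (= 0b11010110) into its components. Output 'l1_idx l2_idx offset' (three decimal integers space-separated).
vaddr = 214 = 0b11010110
  top 2 bits -> l1_idx = 3
  next 3 bits -> l2_idx = 2
  bottom 3 bits -> offset = 6

Answer: 3 2 6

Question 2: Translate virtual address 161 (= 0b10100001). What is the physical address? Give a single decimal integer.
vaddr = 161 = 0b10100001
Split: l1_idx=2, l2_idx=4, offset=1
L1[2] = 0
L2[0][4] = 49
paddr = 49 * 8 + 1 = 393

Answer: 393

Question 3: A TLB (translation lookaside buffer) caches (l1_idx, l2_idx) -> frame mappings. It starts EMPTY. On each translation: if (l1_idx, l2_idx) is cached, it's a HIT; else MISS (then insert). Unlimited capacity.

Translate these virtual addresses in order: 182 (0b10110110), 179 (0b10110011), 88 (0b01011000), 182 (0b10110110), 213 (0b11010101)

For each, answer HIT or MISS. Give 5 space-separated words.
Answer: MISS HIT MISS HIT MISS

Derivation:
vaddr=182: (2,6) not in TLB -> MISS, insert
vaddr=179: (2,6) in TLB -> HIT
vaddr=88: (1,3) not in TLB -> MISS, insert
vaddr=182: (2,6) in TLB -> HIT
vaddr=213: (3,2) not in TLB -> MISS, insert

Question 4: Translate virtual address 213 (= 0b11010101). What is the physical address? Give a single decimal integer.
vaddr = 213 = 0b11010101
Split: l1_idx=3, l2_idx=2, offset=5
L1[3] = 1
L2[1][2] = 96
paddr = 96 * 8 + 5 = 773

Answer: 773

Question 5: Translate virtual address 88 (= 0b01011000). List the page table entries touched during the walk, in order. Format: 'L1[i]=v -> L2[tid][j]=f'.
Answer: L1[1]=2 -> L2[2][3]=5

Derivation:
vaddr = 88 = 0b01011000
Split: l1_idx=1, l2_idx=3, offset=0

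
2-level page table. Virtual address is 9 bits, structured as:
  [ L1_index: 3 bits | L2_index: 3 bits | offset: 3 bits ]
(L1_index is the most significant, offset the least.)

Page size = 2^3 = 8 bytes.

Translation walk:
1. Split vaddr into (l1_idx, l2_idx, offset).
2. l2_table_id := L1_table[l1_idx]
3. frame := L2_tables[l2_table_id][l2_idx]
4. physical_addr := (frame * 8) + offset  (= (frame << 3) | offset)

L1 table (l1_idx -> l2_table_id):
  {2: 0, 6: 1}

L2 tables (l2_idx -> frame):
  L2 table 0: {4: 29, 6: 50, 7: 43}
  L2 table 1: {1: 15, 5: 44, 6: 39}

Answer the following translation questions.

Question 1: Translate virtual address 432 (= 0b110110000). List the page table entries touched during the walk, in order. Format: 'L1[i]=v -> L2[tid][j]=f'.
Answer: L1[6]=1 -> L2[1][6]=39

Derivation:
vaddr = 432 = 0b110110000
Split: l1_idx=6, l2_idx=6, offset=0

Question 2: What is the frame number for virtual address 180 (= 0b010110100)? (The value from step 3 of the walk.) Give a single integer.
Answer: 50

Derivation:
vaddr = 180: l1_idx=2, l2_idx=6
L1[2] = 0; L2[0][6] = 50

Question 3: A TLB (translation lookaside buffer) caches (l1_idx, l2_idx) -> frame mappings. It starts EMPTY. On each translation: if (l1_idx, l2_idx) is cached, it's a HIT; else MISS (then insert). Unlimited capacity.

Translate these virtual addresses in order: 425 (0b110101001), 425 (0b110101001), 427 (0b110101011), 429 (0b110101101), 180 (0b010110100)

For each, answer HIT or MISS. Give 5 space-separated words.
vaddr=425: (6,5) not in TLB -> MISS, insert
vaddr=425: (6,5) in TLB -> HIT
vaddr=427: (6,5) in TLB -> HIT
vaddr=429: (6,5) in TLB -> HIT
vaddr=180: (2,6) not in TLB -> MISS, insert

Answer: MISS HIT HIT HIT MISS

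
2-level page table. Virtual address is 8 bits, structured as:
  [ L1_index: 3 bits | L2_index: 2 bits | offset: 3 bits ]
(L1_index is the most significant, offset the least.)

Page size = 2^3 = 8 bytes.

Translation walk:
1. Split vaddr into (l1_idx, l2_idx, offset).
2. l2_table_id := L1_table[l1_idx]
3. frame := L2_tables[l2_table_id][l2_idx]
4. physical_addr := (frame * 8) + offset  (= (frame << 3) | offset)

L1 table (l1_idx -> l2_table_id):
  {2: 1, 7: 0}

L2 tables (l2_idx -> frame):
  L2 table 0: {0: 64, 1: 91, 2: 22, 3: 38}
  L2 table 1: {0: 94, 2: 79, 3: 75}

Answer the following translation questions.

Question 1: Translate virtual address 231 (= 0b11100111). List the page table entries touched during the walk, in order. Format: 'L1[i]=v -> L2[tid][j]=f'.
vaddr = 231 = 0b11100111
Split: l1_idx=7, l2_idx=0, offset=7

Answer: L1[7]=0 -> L2[0][0]=64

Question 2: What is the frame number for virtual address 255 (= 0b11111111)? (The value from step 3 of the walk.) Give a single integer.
vaddr = 255: l1_idx=7, l2_idx=3
L1[7] = 0; L2[0][3] = 38

Answer: 38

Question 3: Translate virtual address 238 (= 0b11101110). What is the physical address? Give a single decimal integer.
Answer: 734

Derivation:
vaddr = 238 = 0b11101110
Split: l1_idx=7, l2_idx=1, offset=6
L1[7] = 0
L2[0][1] = 91
paddr = 91 * 8 + 6 = 734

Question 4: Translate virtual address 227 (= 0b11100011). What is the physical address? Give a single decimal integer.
Answer: 515

Derivation:
vaddr = 227 = 0b11100011
Split: l1_idx=7, l2_idx=0, offset=3
L1[7] = 0
L2[0][0] = 64
paddr = 64 * 8 + 3 = 515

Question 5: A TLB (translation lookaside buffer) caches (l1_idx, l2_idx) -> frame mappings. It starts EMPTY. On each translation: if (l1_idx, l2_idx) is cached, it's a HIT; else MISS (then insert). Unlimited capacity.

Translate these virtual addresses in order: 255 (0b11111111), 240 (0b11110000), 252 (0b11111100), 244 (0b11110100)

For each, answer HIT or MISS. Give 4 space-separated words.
Answer: MISS MISS HIT HIT

Derivation:
vaddr=255: (7,3) not in TLB -> MISS, insert
vaddr=240: (7,2) not in TLB -> MISS, insert
vaddr=252: (7,3) in TLB -> HIT
vaddr=244: (7,2) in TLB -> HIT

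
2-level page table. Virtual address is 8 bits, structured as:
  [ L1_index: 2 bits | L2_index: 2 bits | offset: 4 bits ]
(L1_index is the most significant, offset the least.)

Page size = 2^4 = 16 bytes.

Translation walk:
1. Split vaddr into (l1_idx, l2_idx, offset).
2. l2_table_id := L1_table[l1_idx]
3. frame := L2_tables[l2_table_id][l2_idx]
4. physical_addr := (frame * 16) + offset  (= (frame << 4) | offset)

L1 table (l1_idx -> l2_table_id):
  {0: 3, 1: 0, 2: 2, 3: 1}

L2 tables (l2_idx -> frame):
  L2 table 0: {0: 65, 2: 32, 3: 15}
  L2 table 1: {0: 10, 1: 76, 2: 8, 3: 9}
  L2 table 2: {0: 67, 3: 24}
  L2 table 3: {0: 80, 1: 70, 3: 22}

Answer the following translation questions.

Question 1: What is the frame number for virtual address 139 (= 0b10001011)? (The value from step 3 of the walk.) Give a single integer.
vaddr = 139: l1_idx=2, l2_idx=0
L1[2] = 2; L2[2][0] = 67

Answer: 67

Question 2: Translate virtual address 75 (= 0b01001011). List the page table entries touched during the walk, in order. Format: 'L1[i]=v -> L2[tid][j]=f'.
Answer: L1[1]=0 -> L2[0][0]=65

Derivation:
vaddr = 75 = 0b01001011
Split: l1_idx=1, l2_idx=0, offset=11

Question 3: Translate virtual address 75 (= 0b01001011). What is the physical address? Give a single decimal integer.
Answer: 1051

Derivation:
vaddr = 75 = 0b01001011
Split: l1_idx=1, l2_idx=0, offset=11
L1[1] = 0
L2[0][0] = 65
paddr = 65 * 16 + 11 = 1051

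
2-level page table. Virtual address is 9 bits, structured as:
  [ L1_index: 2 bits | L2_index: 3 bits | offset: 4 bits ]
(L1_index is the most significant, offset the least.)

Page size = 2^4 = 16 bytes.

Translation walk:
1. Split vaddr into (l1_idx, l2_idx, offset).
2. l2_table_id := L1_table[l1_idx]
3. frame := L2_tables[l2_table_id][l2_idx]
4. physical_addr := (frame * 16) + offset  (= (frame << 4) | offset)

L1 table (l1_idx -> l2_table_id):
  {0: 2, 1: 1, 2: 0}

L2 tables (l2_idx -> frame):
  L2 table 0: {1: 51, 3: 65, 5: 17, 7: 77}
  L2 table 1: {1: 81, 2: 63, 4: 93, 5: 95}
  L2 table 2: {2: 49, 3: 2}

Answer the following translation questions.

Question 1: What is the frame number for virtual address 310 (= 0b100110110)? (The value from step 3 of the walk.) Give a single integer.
vaddr = 310: l1_idx=2, l2_idx=3
L1[2] = 0; L2[0][3] = 65

Answer: 65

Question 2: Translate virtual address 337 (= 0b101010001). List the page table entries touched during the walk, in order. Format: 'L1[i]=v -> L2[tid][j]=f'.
vaddr = 337 = 0b101010001
Split: l1_idx=2, l2_idx=5, offset=1

Answer: L1[2]=0 -> L2[0][5]=17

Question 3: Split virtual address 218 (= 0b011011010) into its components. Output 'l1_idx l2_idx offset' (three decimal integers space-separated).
Answer: 1 5 10

Derivation:
vaddr = 218 = 0b011011010
  top 2 bits -> l1_idx = 1
  next 3 bits -> l2_idx = 5
  bottom 4 bits -> offset = 10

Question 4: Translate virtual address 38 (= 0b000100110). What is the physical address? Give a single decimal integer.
vaddr = 38 = 0b000100110
Split: l1_idx=0, l2_idx=2, offset=6
L1[0] = 2
L2[2][2] = 49
paddr = 49 * 16 + 6 = 790

Answer: 790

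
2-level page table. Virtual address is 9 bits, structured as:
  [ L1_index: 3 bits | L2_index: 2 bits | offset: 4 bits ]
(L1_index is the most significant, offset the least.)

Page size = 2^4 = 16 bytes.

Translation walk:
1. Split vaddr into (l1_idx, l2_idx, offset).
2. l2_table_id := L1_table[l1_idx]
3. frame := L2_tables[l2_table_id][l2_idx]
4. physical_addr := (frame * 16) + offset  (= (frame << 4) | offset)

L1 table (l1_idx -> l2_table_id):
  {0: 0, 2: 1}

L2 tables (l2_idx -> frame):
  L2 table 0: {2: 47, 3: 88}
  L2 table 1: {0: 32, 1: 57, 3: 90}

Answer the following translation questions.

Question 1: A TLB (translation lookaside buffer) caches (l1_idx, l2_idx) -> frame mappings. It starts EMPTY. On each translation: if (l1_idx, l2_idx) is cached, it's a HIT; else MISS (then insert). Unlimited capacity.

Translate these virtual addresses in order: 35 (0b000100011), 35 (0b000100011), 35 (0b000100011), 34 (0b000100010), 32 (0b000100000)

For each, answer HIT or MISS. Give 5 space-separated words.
Answer: MISS HIT HIT HIT HIT

Derivation:
vaddr=35: (0,2) not in TLB -> MISS, insert
vaddr=35: (0,2) in TLB -> HIT
vaddr=35: (0,2) in TLB -> HIT
vaddr=34: (0,2) in TLB -> HIT
vaddr=32: (0,2) in TLB -> HIT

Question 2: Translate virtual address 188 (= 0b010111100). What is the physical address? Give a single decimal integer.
vaddr = 188 = 0b010111100
Split: l1_idx=2, l2_idx=3, offset=12
L1[2] = 1
L2[1][3] = 90
paddr = 90 * 16 + 12 = 1452

Answer: 1452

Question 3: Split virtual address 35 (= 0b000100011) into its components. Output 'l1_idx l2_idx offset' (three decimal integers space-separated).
vaddr = 35 = 0b000100011
  top 3 bits -> l1_idx = 0
  next 2 bits -> l2_idx = 2
  bottom 4 bits -> offset = 3

Answer: 0 2 3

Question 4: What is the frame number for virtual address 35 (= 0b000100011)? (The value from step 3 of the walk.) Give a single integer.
Answer: 47

Derivation:
vaddr = 35: l1_idx=0, l2_idx=2
L1[0] = 0; L2[0][2] = 47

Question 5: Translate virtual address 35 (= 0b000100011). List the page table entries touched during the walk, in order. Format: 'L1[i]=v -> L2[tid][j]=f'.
Answer: L1[0]=0 -> L2[0][2]=47

Derivation:
vaddr = 35 = 0b000100011
Split: l1_idx=0, l2_idx=2, offset=3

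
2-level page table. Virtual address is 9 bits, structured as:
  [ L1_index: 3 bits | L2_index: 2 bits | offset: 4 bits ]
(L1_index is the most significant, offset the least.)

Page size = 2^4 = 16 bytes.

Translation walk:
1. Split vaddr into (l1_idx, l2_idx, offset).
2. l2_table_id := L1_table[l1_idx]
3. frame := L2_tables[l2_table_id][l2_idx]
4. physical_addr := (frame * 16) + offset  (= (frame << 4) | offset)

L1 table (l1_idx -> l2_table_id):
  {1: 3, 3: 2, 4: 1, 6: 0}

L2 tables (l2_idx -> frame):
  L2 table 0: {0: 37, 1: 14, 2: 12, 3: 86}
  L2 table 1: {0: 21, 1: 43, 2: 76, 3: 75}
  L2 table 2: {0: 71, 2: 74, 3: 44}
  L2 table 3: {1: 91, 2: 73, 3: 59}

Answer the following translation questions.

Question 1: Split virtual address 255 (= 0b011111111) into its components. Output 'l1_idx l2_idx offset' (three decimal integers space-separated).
Answer: 3 3 15

Derivation:
vaddr = 255 = 0b011111111
  top 3 bits -> l1_idx = 3
  next 2 bits -> l2_idx = 3
  bottom 4 bits -> offset = 15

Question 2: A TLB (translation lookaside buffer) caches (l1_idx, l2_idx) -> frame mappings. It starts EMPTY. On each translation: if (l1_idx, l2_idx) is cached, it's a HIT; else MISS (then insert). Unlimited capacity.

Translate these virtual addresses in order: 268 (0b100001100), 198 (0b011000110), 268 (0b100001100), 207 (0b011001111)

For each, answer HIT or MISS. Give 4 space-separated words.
vaddr=268: (4,0) not in TLB -> MISS, insert
vaddr=198: (3,0) not in TLB -> MISS, insert
vaddr=268: (4,0) in TLB -> HIT
vaddr=207: (3,0) in TLB -> HIT

Answer: MISS MISS HIT HIT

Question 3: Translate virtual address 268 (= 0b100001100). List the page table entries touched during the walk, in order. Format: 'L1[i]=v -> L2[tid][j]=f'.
vaddr = 268 = 0b100001100
Split: l1_idx=4, l2_idx=0, offset=12

Answer: L1[4]=1 -> L2[1][0]=21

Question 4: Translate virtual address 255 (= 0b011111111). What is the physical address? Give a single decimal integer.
Answer: 719

Derivation:
vaddr = 255 = 0b011111111
Split: l1_idx=3, l2_idx=3, offset=15
L1[3] = 2
L2[2][3] = 44
paddr = 44 * 16 + 15 = 719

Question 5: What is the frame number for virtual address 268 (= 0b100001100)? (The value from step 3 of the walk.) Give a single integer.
Answer: 21

Derivation:
vaddr = 268: l1_idx=4, l2_idx=0
L1[4] = 1; L2[1][0] = 21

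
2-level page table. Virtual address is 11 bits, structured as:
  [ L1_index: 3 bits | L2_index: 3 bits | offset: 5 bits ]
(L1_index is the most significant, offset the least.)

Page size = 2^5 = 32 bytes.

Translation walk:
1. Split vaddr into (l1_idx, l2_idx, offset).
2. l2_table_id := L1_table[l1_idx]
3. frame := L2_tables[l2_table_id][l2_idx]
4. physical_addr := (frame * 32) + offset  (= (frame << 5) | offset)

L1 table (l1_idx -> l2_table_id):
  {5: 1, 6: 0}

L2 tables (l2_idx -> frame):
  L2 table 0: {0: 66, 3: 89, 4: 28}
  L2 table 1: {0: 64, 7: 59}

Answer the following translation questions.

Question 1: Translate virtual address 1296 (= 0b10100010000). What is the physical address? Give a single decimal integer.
Answer: 2064

Derivation:
vaddr = 1296 = 0b10100010000
Split: l1_idx=5, l2_idx=0, offset=16
L1[5] = 1
L2[1][0] = 64
paddr = 64 * 32 + 16 = 2064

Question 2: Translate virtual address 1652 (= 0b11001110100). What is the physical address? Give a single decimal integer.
Answer: 2868

Derivation:
vaddr = 1652 = 0b11001110100
Split: l1_idx=6, l2_idx=3, offset=20
L1[6] = 0
L2[0][3] = 89
paddr = 89 * 32 + 20 = 2868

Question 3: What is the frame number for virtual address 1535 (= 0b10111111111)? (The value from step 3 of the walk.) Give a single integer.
vaddr = 1535: l1_idx=5, l2_idx=7
L1[5] = 1; L2[1][7] = 59

Answer: 59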